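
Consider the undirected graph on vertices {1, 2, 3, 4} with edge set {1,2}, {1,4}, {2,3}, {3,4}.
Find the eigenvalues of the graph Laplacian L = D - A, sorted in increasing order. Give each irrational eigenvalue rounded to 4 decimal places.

Each diagonal entry of L is the vertex degree and each off-diagonal entry is -1 where an edge is present, 0 otherwise; in the order [1, 2, 3, 4] the diagonal is [2, 2, 2, 2]. L is symmetric positive semidefinite, so every eigenvalue is real and nonnegative. The single zero eigenvalue shows the graph is connected. By the matrix-tree theorem the graph has (1/4) * product of the nonzero eigenvalues = 4 spanning trees.

[0, 2, 2, 4]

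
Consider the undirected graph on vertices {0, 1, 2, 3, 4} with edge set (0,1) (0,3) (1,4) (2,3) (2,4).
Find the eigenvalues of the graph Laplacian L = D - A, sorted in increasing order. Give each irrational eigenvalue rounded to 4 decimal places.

[0, 1.3820, 1.3820, 3.6180, 3.6180]

Reading degrees in the order [0, 1, 2, 3, 4] gives [2, 2, 2, 2, 2]; set D = diag(2, 2, 2, 2, 2) and form L = D - A. Since every row of L sums to 0, the all-ones vector is in the kernel and 0 is an eigenvalue. The single zero eigenvalue shows the graph is connected.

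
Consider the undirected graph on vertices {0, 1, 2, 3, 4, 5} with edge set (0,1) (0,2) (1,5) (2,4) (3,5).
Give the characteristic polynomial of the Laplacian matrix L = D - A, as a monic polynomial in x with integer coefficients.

Reading degrees in the order [0, 1, 2, 3, 4, 5] gives [2, 2, 2, 1, 1, 2]; set D = diag(2, 2, 2, 1, 1, 2) and form L = D - A. L has integer entries, so p(x) = det(xI - L) has integer coefficients. Expanding the determinant yields x^6 - 10x^5 + 36x^4 - 56x^3 + 35x^2 - 6x. Since p(0) = det(-L) = 0, x divides p(x). By the matrix-tree theorem the graph has (1/6) * product of the nonzero eigenvalues = 1 spanning tree.

x^6 - 10x^5 + 36x^4 - 56x^3 + 35x^2 - 6x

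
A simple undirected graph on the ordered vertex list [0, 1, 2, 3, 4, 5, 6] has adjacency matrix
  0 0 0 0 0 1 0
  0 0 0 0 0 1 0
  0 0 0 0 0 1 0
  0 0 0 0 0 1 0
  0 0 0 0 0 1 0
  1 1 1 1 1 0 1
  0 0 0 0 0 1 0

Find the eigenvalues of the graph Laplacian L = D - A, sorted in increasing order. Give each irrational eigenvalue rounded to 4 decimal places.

[0, 1, 1, 1, 1, 1, 7]

With the vertex order [0, 1, 2, 3, 4, 5, 6], the degrees are [1, 1, 1, 1, 1, 6, 1], giving D = diag(1, 1, 1, 1, 1, 6, 1) and L = D - A. Diagonalising L (or applying a numerical eigensolver to the 7x7 matrix) gives the spectrum above.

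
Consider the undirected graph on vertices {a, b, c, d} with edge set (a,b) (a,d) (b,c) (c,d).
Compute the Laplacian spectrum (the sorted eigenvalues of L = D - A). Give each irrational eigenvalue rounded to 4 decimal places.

Each diagonal entry of L is the vertex degree and each off-diagonal entry is -1 where an edge is present, 0 otherwise; in the order [a, b, c, d] the diagonal is [2, 2, 2, 2]. The multiplicity of 0 as a Laplacian eigenvalue equals the number of connected components.

[0, 2, 2, 4]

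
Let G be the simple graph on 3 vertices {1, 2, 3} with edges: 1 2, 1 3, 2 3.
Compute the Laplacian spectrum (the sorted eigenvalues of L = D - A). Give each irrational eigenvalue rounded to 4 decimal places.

[0, 3, 3]

Each diagonal entry of L is the vertex degree and each off-diagonal entry is -1 where an edge is present, 0 otherwise; in the order [1, 2, 3] the diagonal is [2, 2, 2]. L is symmetric positive semidefinite, so every eigenvalue is real and nonnegative.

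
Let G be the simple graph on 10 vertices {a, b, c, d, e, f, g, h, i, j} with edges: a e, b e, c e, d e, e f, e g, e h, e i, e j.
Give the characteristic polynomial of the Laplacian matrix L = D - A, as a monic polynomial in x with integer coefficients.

x^10 - 18x^9 + 108x^8 - 336x^7 + 630x^6 - 756x^5 + 588x^4 - 288x^3 + 81x^2 - 10x

Each diagonal entry of L is the vertex degree and each off-diagonal entry is -1 where an edge is present, 0 otherwise; in the order [a, b, c, d, e, f, g, h, i, j] the diagonal is [1, 1, 1, 1, 9, 1, 1, 1, 1, 1]. The eigenvalues of L are [0, 1, 1, 1, 1, 1, 1, 1, 1, 10]; the characteristic polynomial is the product of (x - lambda_i), which multiplies out to x^10 - 18x^9 + 108x^8 - 336x^7 + 630x^6 - 756x^5 + 588x^4 - 288x^3 + 81x^2 - 10x. The coefficient of x^9 equals -trace(L) = -18, matching the sum of degrees. By the matrix-tree theorem the graph has (1/10) * product of the nonzero eigenvalues = 1 spanning tree.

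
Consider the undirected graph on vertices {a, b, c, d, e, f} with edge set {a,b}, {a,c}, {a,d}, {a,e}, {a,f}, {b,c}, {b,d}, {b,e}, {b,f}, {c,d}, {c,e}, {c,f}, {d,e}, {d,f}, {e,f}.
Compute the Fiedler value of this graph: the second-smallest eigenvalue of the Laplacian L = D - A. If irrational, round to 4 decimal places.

6

Reading degrees in the order [a, b, c, d, e, f] gives [5, 5, 5, 5, 5, 5]; set D = diag(5, 5, 5, 5, 5, 5) and form L = D - A. Computing the eigenvalues of L and sorting gives [0, 6, 6, 6, 6, 6]. The Fiedler value lambda_2 = 6 is strictly positive, so the graph is connected. The eigenvalues sum to 30, which equals trace(L) = 2|E|.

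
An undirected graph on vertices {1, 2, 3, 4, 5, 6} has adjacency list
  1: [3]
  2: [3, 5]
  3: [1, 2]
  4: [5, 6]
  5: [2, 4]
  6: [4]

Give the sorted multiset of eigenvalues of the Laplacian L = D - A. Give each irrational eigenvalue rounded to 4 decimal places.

Reading degrees in the order [1, 2, 3, 4, 5, 6] gives [1, 2, 2, 2, 2, 1]; set D = diag(1, 2, 2, 2, 2, 1) and form L = D - A. L is symmetric positive semidefinite, so every eigenvalue is real and nonnegative. The largest eigenvalue, 3.7321, is at most the vertex count 6.

[0, 0.2679, 1, 2, 3, 3.7321]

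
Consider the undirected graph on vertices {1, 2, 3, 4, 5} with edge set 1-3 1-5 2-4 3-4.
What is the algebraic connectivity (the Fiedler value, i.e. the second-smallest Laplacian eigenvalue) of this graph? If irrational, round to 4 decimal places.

Reading degrees in the order [1, 2, 3, 4, 5] gives [2, 1, 2, 2, 1]; set D = diag(2, 1, 2, 2, 1) and form L = D - A. The sorted Laplacian eigenvalues are [0, 0.3820, 1.3820, 2.6180, 3.6180]; the algebraic connectivity is the second entry, 0.3820.

0.3820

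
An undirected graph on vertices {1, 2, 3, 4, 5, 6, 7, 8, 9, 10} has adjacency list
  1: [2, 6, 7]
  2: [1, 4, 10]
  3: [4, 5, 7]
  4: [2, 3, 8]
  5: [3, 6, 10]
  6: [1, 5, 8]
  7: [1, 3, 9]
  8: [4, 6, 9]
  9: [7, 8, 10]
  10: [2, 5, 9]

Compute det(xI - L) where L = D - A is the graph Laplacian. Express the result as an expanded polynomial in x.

Each diagonal entry of L is the vertex degree and each off-diagonal entry is -1 where an edge is present, 0 otherwise; in the order [1, 2, 3, 4, 5, 6, 7, 8, 9, 10] the diagonal is [3, 3, 3, 3, 3, 3, 3, 3, 3, 3]. Computing det(xI - L) by cofactor expansion (or equivalently via sum-over-permutations) gives x^10 - 30x^9 + 390x^8 - 2880x^7 + 13305x^6 - 39882x^5 + 77640x^4 - 94800x^3 + 66000x^2 - 20000x. The coefficient of x^9 equals -trace(L) = -30, matching the sum of degrees. The eigenvalues sum to 30, which equals trace(L) = 2|E|.

x^10 - 30x^9 + 390x^8 - 2880x^7 + 13305x^6 - 39882x^5 + 77640x^4 - 94800x^3 + 66000x^2 - 20000x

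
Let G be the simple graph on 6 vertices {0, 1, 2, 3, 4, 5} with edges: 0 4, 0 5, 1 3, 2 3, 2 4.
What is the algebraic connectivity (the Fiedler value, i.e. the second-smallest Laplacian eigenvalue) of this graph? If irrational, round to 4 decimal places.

0.2679

Reading degrees in the order [0, 1, 2, 3, 4, 5] gives [2, 1, 2, 2, 2, 1]; set D = diag(2, 1, 2, 2, 2, 1) and form L = D - A. The sorted Laplacian eigenvalues are [0, 0.2679, 1, 2, 3, 3.7321]; the algebraic connectivity is the second entry, 0.2679. The largest eigenvalue, 3.7321, is at most the vertex count 6.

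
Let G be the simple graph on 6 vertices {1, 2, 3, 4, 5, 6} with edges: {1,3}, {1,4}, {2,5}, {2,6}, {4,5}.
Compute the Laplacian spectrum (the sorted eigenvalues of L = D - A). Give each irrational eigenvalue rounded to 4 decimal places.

[0, 0.2679, 1, 2, 3, 3.7321]

With the vertex order [1, 2, 3, 4, 5, 6], the degrees are [2, 2, 1, 2, 2, 1], giving D = diag(2, 2, 1, 2, 2, 1) and L = D - A. L is symmetric positive semidefinite, so every eigenvalue is real and nonnegative. The single zero eigenvalue shows the graph is connected. The eigenvalues sum to 10, which equals trace(L) = 2|E|.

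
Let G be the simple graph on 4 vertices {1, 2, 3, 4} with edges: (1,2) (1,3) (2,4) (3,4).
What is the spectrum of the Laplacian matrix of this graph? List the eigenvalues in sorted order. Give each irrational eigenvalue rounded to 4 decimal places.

Reading degrees in the order [1, 2, 3, 4] gives [2, 2, 2, 2]; set D = diag(2, 2, 2, 2) and form L = D - A. The multiplicity of 0 as a Laplacian eigenvalue equals the number of connected components. The single zero eigenvalue shows the graph is connected. The largest eigenvalue, 4, is at most the vertex count 4.

[0, 2, 2, 4]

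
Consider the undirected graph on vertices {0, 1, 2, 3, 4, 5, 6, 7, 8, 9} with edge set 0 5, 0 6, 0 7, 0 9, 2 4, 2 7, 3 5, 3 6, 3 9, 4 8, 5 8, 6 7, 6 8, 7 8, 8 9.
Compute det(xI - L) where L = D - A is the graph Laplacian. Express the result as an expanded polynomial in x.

x^10 - 30x^9 + 381x^8 - 2672x^7 + 11293x^6 - 29344x^5 + 45486x^4 - 38016x^3 + 12825x^2

Each diagonal entry of L is the vertex degree and each off-diagonal entry is -1 where an edge is present, 0 otherwise; in the order [0, 1, 2, 3, 4, 5, 6, 7, 8, 9] the diagonal is [4, 0, 2, 3, 2, 3, 4, 4, 5, 3]. Computing det(xI - L) by cofactor expansion (or equivalently via sum-over-permutations) gives x^10 - 30x^9 + 381x^8 - 2672x^7 + 11293x^6 - 29344x^5 + 45486x^4 - 38016x^3 + 12825x^2. Since p(0) = det(-L) = 0, x divides p(x).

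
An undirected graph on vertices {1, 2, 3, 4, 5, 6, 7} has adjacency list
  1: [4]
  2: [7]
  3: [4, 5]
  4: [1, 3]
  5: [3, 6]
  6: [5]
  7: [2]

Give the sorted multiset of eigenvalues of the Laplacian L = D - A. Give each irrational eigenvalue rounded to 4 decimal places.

Reading degrees in the order [1, 2, 3, 4, 5, 6, 7] gives [1, 1, 2, 2, 2, 1, 1]; set D = diag(1, 1, 2, 2, 2, 1, 1) and form L = D - A. Since every row of L sums to 0, the all-ones vector is in the kernel and 0 is an eigenvalue. The 2 zero eigenvalues correspond to the 2 connected components. The largest eigenvalue, 3.6180, is at most the vertex count 7.

[0, 0, 0.3820, 1.3820, 2, 2.6180, 3.6180]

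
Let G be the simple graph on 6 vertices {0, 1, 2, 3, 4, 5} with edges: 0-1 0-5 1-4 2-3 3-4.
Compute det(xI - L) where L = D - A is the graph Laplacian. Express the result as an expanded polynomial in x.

x^6 - 10x^5 + 36x^4 - 56x^3 + 35x^2 - 6x

Each diagonal entry of L is the vertex degree and each off-diagonal entry is -1 where an edge is present, 0 otherwise; in the order [0, 1, 2, 3, 4, 5] the diagonal is [2, 2, 1, 2, 2, 1]. Computing det(xI - L) by cofactor expansion (or equivalently via sum-over-permutations) gives x^6 - 10x^5 + 36x^4 - 56x^3 + 35x^2 - 6x. The constant term is 0 because L is singular (the all-ones vector lies in its kernel). By the matrix-tree theorem the graph has (1/6) * product of the nonzero eigenvalues = 1 spanning tree.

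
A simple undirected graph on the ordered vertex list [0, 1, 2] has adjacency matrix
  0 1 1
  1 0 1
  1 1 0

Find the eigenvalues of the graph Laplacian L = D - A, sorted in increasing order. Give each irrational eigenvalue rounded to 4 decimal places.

With the vertex order [0, 1, 2], the degrees are [2, 2, 2], giving D = diag(2, 2, 2) and L = D - A. Diagonalising L (or applying a numerical eigensolver to the 3x3 matrix) gives the spectrum above. The single zero eigenvalue shows the graph is connected. The largest eigenvalue, 3, is at most the vertex count 3. There is one zero in the spectrum, matching the 1 component.

[0, 3, 3]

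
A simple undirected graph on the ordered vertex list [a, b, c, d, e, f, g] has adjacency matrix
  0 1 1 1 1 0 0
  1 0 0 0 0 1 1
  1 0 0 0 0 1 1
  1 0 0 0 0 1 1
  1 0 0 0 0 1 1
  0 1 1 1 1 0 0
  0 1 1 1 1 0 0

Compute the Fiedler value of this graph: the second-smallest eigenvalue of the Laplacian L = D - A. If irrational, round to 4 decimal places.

3

Reading degrees in the order [a, b, c, d, e, f, g] gives [4, 3, 3, 3, 3, 4, 4]; set D = diag(4, 3, 3, 3, 3, 4, 4) and form L = D - A. Computing the eigenvalues of L and sorting gives [0, 3, 3, 3, 4, 4, 7]. The Fiedler value lambda_2 = 3 is strictly positive, so the graph is connected. The largest eigenvalue, 7, is at most the vertex count 7.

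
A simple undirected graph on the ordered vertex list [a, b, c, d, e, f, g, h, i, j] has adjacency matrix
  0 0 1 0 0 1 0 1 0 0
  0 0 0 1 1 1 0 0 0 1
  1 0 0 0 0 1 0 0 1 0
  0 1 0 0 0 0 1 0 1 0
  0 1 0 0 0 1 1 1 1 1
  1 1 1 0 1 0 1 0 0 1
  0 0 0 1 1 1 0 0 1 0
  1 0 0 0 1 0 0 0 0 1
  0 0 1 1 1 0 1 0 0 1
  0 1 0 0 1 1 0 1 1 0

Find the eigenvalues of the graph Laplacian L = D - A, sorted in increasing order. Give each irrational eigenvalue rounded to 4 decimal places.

Each diagonal entry of L is the vertex degree and each off-diagonal entry is -1 where an edge is present, 0 otherwise; in the order [a, b, c, d, e, f, g, h, i, j] the diagonal is [3, 4, 3, 3, 6, 6, 4, 3, 5, 5]. L is symmetric positive semidefinite, so every eigenvalue is real and nonnegative. The single zero eigenvalue shows the graph is connected. The largest eigenvalue, 7.8210, is at most the vertex count 10.

[0, 1.6560, 2.4155, 3.4424, 3.6964, 4.1698, 5.3409, 6.3622, 7.0960, 7.8210]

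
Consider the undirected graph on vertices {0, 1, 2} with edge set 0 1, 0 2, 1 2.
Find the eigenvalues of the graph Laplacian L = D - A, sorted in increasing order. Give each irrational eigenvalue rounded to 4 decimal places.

With the vertex order [0, 1, 2], the degrees are [2, 2, 2], giving D = diag(2, 2, 2) and L = D - A. The multiplicity of 0 as a Laplacian eigenvalue equals the number of connected components. The eigenvalues sum to 6, which equals trace(L) = 2|E|.

[0, 3, 3]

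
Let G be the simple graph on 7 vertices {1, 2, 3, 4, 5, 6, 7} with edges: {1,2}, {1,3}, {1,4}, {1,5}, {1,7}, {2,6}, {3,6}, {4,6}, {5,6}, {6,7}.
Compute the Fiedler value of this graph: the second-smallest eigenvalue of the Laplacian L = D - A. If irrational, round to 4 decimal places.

With the vertex order [1, 2, 3, 4, 5, 6, 7], the degrees are [5, 2, 2, 2, 2, 5, 2], giving D = diag(5, 2, 2, 2, 2, 5, 2) and L = D - A. Computing the eigenvalues of L and sorting gives [0, 2, 2, 2, 2, 5, 7]. The Fiedler value lambda_2 = 2 is strictly positive, so the graph is connected. By the matrix-tree theorem the graph has (1/7) * product of the nonzero eigenvalues = 80 spanning trees. The largest eigenvalue, 7, is at most the vertex count 7.

2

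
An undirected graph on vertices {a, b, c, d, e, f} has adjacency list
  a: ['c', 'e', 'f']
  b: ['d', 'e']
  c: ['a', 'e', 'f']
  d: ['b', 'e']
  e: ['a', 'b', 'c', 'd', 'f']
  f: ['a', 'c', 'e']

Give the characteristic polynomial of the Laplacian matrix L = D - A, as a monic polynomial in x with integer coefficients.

Each diagonal entry of L is the vertex degree and each off-diagonal entry is -1 where an edge is present, 0 otherwise; in the order [a, b, c, d, e, f] the diagonal is [3, 2, 3, 2, 5, 3]. L has integer entries, so p(x) = det(xI - L) has integer coefficients. Expanding the determinant yields x^6 - 18x^5 + 123x^4 - 394x^3 + 576x^2 - 288x. The coefficient of x^5 equals -trace(L) = -18, matching the sum of degrees. The largest eigenvalue, 6, is at most the vertex count 6.

x^6 - 18x^5 + 123x^4 - 394x^3 + 576x^2 - 288x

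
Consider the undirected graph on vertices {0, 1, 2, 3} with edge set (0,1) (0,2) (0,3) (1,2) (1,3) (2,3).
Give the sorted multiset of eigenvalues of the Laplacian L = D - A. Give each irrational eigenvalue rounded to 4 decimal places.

[0, 4, 4, 4]

With the vertex order [0, 1, 2, 3], the degrees are [3, 3, 3, 3], giving D = diag(3, 3, 3, 3) and L = D - A. L is symmetric positive semidefinite, so every eigenvalue is real and nonnegative. The largest eigenvalue, 4, is at most the vertex count 4. By the matrix-tree theorem the graph has (1/4) * product of the nonzero eigenvalues = 16 spanning trees.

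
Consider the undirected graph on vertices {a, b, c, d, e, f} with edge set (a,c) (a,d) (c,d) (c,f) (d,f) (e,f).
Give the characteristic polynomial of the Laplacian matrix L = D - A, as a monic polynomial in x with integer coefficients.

Reading degrees in the order [a, b, c, d, e, f] gives [2, 0, 3, 3, 1, 3]; set D = diag(2, 0, 3, 3, 1, 3) and form L = D - A. Computing det(xI - L) by cofactor expansion (or equivalently via sum-over-permutations) gives x^6 - 12x^5 + 50x^4 - 82x^3 + 40x^2. Since p(0) = det(-L) = 0, x divides p(x). The eigenvalues sum to 12, which equals trace(L) = 2|E|. There are 2 zeros in the spectrum, matching the 2 components.

x^6 - 12x^5 + 50x^4 - 82x^3 + 40x^2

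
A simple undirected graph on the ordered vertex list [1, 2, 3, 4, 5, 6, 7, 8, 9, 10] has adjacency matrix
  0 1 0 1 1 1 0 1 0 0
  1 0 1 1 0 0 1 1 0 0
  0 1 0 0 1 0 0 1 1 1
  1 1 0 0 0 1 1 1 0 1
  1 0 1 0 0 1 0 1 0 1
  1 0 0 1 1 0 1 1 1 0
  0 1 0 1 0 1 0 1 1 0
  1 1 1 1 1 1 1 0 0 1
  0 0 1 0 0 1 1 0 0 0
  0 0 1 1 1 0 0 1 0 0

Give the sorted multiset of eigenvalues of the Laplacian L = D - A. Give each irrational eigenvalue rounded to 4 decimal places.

[0, 2.5883, 3.3476, 4.4322, 4.7679, 5.7472, 6.9358, 7.3467, 7.7422, 9.0920]

Reading degrees in the order [1, 2, 3, 4, 5, 6, 7, 8, 9, 10] gives [5, 5, 5, 6, 5, 6, 5, 8, 3, 4]; set D = diag(5, 5, 5, 6, 5, 6, 5, 8, 3, 4) and form L = D - A. Diagonalising L (or applying a numerical eigensolver to the 10x10 matrix) gives the spectrum above. By the matrix-tree theorem the graph has (1/10) * product of the nonzero eigenvalues = 377460 spanning trees. The largest eigenvalue, 9.0920, is at most the vertex count 10.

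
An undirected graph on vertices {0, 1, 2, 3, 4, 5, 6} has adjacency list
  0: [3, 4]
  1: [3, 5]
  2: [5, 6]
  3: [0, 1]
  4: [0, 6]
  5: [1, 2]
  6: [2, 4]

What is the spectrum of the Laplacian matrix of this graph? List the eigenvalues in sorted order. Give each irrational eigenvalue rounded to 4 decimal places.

Reading degrees in the order [0, 1, 2, 3, 4, 5, 6] gives [2, 2, 2, 2, 2, 2, 2]; set D = diag(2, 2, 2, 2, 2, 2, 2) and form L = D - A. Since every row of L sums to 0, the all-ones vector is in the kernel and 0 is an eigenvalue. The single zero eigenvalue shows the graph is connected. The largest eigenvalue, 3.8019, is at most the vertex count 7.

[0, 0.7530, 0.7530, 2.4450, 2.4450, 3.8019, 3.8019]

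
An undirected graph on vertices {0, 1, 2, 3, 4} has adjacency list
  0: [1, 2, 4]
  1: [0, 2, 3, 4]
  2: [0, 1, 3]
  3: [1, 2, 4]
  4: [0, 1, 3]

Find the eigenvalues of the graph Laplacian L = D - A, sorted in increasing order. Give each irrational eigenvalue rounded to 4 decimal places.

Reading degrees in the order [0, 1, 2, 3, 4] gives [3, 4, 3, 3, 3]; set D = diag(3, 4, 3, 3, 3) and form L = D - A. Diagonalising L (or applying a numerical eigensolver to the 5x5 matrix) gives the spectrum above. There is one zero in the spectrum, matching the 1 component.

[0, 3, 3, 5, 5]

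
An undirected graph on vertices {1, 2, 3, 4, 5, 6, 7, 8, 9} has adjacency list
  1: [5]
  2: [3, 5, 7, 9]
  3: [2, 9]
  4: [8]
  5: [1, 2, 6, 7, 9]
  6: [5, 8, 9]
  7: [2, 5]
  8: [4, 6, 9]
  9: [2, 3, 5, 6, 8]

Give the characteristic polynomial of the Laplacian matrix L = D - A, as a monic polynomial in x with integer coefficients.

Reading degrees in the order [1, 2, 3, 4, 5, 6, 7, 8, 9] gives [1, 4, 2, 1, 5, 3, 2, 3, 5]; set D = diag(1, 4, 2, 1, 5, 3, 2, 3, 5) and form L = D - A. Computing det(xI - L) by cofactor expansion (or equivalently via sum-over-permutations) gives x^9 - 26x^8 + 278x^7 - 1582x^6 + 5187x^5 - 9928x^4 + 10730x^3 - 5926x^2 + 1269x. Since p(0) = det(-L) = 0, x divides p(x). The largest eigenvalue, 6.4809, is at most the vertex count 9. By the matrix-tree theorem the graph has (1/9) * product of the nonzero eigenvalues = 141 spanning trees.

x^9 - 26x^8 + 278x^7 - 1582x^6 + 5187x^5 - 9928x^4 + 10730x^3 - 5926x^2 + 1269x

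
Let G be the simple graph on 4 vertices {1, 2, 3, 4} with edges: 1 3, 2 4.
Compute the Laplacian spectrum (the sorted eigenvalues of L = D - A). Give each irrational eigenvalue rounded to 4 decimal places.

Each diagonal entry of L is the vertex degree and each off-diagonal entry is -1 where an edge is present, 0 otherwise; in the order [1, 2, 3, 4] the diagonal is [1, 1, 1, 1]. The multiplicity of 0 as a Laplacian eigenvalue equals the number of connected components. The 2 zero eigenvalues correspond to the 2 connected components. The eigenvalues sum to 4, which equals trace(L) = 2|E|.

[0, 0, 2, 2]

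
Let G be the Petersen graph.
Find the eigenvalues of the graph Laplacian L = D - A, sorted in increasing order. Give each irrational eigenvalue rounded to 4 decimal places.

The graph has 10 vertices and degree multiset [3, 3, 3, 3, 3, 3, 3, 3, 3, 3]; D is the diagonal matrix of degrees and L = D - A. Diagonalising L (or applying a numerical eigensolver to the 10x10 matrix) gives the spectrum above. By the matrix-tree theorem the graph has (1/10) * product of the nonzero eigenvalues = 2000 spanning trees.

[0, 2, 2, 2, 2, 2, 5, 5, 5, 5]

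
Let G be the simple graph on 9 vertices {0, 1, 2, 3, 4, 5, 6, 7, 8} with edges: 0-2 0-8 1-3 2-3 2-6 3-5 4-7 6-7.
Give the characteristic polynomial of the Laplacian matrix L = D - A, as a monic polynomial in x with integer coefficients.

x^9 - 16x^8 + 103x^7 - 344x^6 + 641x^5 - 668x^4 + 370x^3 - 96x^2 + 9x

Reading degrees in the order [0, 1, 2, 3, 4, 5, 6, 7, 8] gives [2, 1, 3, 3, 1, 1, 2, 2, 1]; set D = diag(2, 1, 3, 3, 1, 1, 2, 2, 1) and form L = D - A. L has integer entries, so p(x) = det(xI - L) has integer coefficients. Expanding the determinant yields x^9 - 16x^8 + 103x^7 - 344x^6 + 641x^5 - 668x^4 + 370x^3 - 96x^2 + 9x. The coefficient of x^8 equals -trace(L) = -16, matching the sum of degrees. The eigenvalues sum to 16, which equals trace(L) = 2|E|.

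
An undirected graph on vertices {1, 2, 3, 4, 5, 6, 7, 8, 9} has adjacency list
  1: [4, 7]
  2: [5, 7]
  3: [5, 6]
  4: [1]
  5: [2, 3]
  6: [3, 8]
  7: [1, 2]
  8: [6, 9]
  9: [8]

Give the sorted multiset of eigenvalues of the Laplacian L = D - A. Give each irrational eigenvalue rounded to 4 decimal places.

[0, 0.1206, 0.4679, 1, 1.6527, 2.3473, 3, 3.5321, 3.8794]

Reading degrees in the order [1, 2, 3, 4, 5, 6, 7, 8, 9] gives [2, 2, 2, 1, 2, 2, 2, 2, 1]; set D = diag(2, 2, 2, 1, 2, 2, 2, 2, 1) and form L = D - A. The multiplicity of 0 as a Laplacian eigenvalue equals the number of connected components. By the matrix-tree theorem the graph has (1/9) * product of the nonzero eigenvalues = 1 spanning tree.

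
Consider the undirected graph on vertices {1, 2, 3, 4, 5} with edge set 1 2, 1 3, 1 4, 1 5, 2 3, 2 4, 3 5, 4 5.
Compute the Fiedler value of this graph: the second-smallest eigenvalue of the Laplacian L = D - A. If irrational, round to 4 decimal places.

3

Reading degrees in the order [1, 2, 3, 4, 5] gives [4, 3, 3, 3, 3]; set D = diag(4, 3, 3, 3, 3) and form L = D - A. Computing the eigenvalues of L and sorting gives [0, 3, 3, 5, 5]. The Fiedler value lambda_2 = 3 is strictly positive, so the graph is connected.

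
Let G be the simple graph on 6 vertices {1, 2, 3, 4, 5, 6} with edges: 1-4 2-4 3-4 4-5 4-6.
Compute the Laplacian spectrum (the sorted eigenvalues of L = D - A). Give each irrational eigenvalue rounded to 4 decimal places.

[0, 1, 1, 1, 1, 6]

Reading degrees in the order [1, 2, 3, 4, 5, 6] gives [1, 1, 1, 5, 1, 1]; set D = diag(1, 1, 1, 5, 1, 1) and form L = D - A. L is symmetric positive semidefinite, so every eigenvalue is real and nonnegative. The single zero eigenvalue shows the graph is connected. The largest eigenvalue, 6, is at most the vertex count 6.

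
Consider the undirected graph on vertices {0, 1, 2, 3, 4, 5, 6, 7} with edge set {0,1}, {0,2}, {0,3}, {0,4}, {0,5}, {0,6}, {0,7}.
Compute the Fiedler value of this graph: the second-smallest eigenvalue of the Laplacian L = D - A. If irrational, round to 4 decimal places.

1

Each diagonal entry of L is the vertex degree and each off-diagonal entry is -1 where an edge is present, 0 otherwise; in the order [0, 1, 2, 3, 4, 5, 6, 7] the diagonal is [7, 1, 1, 1, 1, 1, 1, 1]. Computing the eigenvalues of L and sorting gives [0, 1, 1, 1, 1, 1, 1, 8]. The Fiedler value lambda_2 = 1 is strictly positive, so the graph is connected.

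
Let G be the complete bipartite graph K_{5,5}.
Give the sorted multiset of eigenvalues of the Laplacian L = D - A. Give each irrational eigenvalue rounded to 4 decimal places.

[0, 5, 5, 5, 5, 5, 5, 5, 5, 10]

The graph has 10 vertices and degree multiset [5, 5, 5, 5, 5, 5, 5, 5, 5, 5]; D is the diagonal matrix of degrees and L = D - A. L is symmetric positive semidefinite, so every eigenvalue is real and nonnegative. The single zero eigenvalue shows the graph is connected. The eigenvalues sum to 50, which equals trace(L) = 2|E|.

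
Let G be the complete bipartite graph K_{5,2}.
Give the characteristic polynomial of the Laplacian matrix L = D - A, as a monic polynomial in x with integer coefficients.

x^7 - 20x^6 + 155x^5 - 600x^4 + 1240x^3 - 1312x^2 + 560x

The graph has 7 vertices and degree multiset [5, 5, 2, 2, 2, 2, 2]; D is the diagonal matrix of degrees and L = D - A. Computing det(xI - L) by cofactor expansion (or equivalently via sum-over-permutations) gives x^7 - 20x^6 + 155x^5 - 600x^4 + 1240x^3 - 1312x^2 + 560x. The coefficient of x^6 equals -trace(L) = -20, matching the sum of degrees. There is one zero in the spectrum, matching the 1 component.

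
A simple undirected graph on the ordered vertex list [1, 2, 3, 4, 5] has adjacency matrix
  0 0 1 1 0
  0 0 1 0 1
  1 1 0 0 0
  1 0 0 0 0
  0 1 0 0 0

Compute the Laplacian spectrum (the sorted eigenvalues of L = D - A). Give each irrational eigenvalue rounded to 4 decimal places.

[0, 0.3820, 1.3820, 2.6180, 3.6180]

Each diagonal entry of L is the vertex degree and each off-diagonal entry is -1 where an edge is present, 0 otherwise; in the order [1, 2, 3, 4, 5] the diagonal is [2, 2, 2, 1, 1]. L is symmetric positive semidefinite, so every eigenvalue is real and nonnegative. The single zero eigenvalue shows the graph is connected. There is one zero in the spectrum, matching the 1 component. By the matrix-tree theorem the graph has (1/5) * product of the nonzero eigenvalues = 1 spanning tree.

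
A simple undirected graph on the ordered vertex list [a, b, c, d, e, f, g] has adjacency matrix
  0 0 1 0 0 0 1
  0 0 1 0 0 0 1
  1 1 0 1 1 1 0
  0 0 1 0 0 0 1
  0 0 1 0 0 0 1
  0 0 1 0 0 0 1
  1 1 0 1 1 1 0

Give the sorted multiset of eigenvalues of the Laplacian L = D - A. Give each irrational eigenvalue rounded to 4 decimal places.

With the vertex order [a, b, c, d, e, f, g], the degrees are [2, 2, 5, 2, 2, 2, 5], giving D = diag(2, 2, 5, 2, 2, 2, 5) and L = D - A. Since every row of L sums to 0, the all-ones vector is in the kernel and 0 is an eigenvalue. By the matrix-tree theorem the graph has (1/7) * product of the nonzero eigenvalues = 80 spanning trees.

[0, 2, 2, 2, 2, 5, 7]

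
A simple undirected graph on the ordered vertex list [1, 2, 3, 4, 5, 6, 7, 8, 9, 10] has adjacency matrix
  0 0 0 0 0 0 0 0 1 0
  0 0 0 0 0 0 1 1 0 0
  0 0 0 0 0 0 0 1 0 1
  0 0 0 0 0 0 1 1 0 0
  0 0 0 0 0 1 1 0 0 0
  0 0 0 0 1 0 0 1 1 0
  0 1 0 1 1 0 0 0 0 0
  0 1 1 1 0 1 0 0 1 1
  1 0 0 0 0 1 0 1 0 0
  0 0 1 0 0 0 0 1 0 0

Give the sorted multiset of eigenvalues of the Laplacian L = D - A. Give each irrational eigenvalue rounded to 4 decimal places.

Each diagonal entry of L is the vertex degree and each off-diagonal entry is -1 where an edge is present, 0 otherwise; in the order [1, 2, 3, 4, 5, 6, 7, 8, 9, 10] the diagonal is [1, 2, 2, 2, 2, 3, 3, 6, 3, 2]. Diagonalising L (or applying a numerical eigensolver to the 10x10 matrix) gives the spectrum above. The largest eigenvalue, 7.1501, is at most the vertex count 10.

[0, 0.5924, 0.7893, 1.5151, 2, 2.3605, 3, 4.0528, 4.5398, 7.1501]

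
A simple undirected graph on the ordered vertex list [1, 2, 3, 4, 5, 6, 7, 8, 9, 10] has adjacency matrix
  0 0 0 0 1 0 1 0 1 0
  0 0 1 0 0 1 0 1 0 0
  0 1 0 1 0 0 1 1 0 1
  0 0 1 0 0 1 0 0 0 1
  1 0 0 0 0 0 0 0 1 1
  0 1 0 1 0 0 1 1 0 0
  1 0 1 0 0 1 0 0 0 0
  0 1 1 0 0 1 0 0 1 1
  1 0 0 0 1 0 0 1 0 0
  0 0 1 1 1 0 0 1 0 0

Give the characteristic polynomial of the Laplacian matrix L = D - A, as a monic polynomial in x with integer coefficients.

x^10 - 36x^9 + 562x^8 - 4986x^7 + 27653x^6 - 99190x^5 + 229389x^4 - 328418x^3 + 262565x^2 - 88500x

Reading degrees in the order [1, 2, 3, 4, 5, 6, 7, 8, 9, 10] gives [3, 3, 5, 3, 3, 4, 3, 5, 3, 4]; set D = diag(3, 3, 5, 3, 3, 4, 3, 5, 3, 4) and form L = D - A. L has integer entries, so p(x) = det(xI - L) has integer coefficients. Expanding the determinant yields x^10 - 36x^9 + 562x^8 - 4986x^7 + 27653x^6 - 99190x^5 + 229389x^4 - 328418x^3 + 262565x^2 - 88500x. The coefficient of x^9 equals -trace(L) = -36, matching the sum of degrees.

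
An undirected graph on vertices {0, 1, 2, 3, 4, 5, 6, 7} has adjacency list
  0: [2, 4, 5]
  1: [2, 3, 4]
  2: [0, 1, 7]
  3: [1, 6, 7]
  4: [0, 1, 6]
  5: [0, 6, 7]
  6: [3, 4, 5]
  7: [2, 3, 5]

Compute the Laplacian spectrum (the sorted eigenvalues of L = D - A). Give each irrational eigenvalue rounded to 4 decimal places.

[0, 2, 2, 2, 4, 4, 4, 6]

Each diagonal entry of L is the vertex degree and each off-diagonal entry is -1 where an edge is present, 0 otherwise; in the order [0, 1, 2, 3, 4, 5, 6, 7] the diagonal is [3, 3, 3, 3, 3, 3, 3, 3]. The multiplicity of 0 as a Laplacian eigenvalue equals the number of connected components. There is one zero in the spectrum, matching the 1 component.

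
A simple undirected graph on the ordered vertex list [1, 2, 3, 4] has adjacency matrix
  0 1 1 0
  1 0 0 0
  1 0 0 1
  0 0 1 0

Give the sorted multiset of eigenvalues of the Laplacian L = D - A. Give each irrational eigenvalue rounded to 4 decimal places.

[0, 0.5858, 2, 3.4142]

With the vertex order [1, 2, 3, 4], the degrees are [2, 1, 2, 1], giving D = diag(2, 1, 2, 1) and L = D - A. Diagonalising L (or applying a numerical eigensolver to the 4x4 matrix) gives the spectrum above. The single zero eigenvalue shows the graph is connected.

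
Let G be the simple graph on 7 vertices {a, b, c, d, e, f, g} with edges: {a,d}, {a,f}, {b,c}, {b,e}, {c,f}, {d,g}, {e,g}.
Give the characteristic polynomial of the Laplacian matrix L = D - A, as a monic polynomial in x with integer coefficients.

x^7 - 14x^6 + 77x^5 - 210x^4 + 294x^3 - 196x^2 + 49x

With the vertex order [a, b, c, d, e, f, g], the degrees are [2, 2, 2, 2, 2, 2, 2], giving D = diag(2, 2, 2, 2, 2, 2, 2) and L = D - A. Computing det(xI - L) by cofactor expansion (or equivalently via sum-over-permutations) gives x^7 - 14x^6 + 77x^5 - 210x^4 + 294x^3 - 196x^2 + 49x. Since p(0) = det(-L) = 0, x divides p(x).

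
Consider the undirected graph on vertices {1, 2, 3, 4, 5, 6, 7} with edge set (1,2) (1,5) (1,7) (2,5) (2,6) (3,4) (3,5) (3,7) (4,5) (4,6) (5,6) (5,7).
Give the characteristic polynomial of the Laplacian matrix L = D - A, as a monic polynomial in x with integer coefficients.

x^7 - 24x^6 + 231x^5 - 1140x^4 + 3036x^3 - 4128x^2 + 2240x

Reading degrees in the order [1, 2, 3, 4, 5, 6, 7] gives [3, 3, 3, 3, 6, 3, 3]; set D = diag(3, 3, 3, 3, 6, 3, 3) and form L = D - A. The eigenvalues of L are [0, 2, 2, 4, 4, 5, 7]; the characteristic polynomial is the product of (x - lambda_i), which multiplies out to x^7 - 24x^6 + 231x^5 - 1140x^4 + 3036x^3 - 4128x^2 + 2240x. Since p(0) = det(-L) = 0, x divides p(x).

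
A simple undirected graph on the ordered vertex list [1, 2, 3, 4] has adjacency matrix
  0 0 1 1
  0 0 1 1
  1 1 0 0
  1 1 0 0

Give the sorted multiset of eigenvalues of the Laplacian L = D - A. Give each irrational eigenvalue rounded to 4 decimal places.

[0, 2, 2, 4]

With the vertex order [1, 2, 3, 4], the degrees are [2, 2, 2, 2], giving D = diag(2, 2, 2, 2) and L = D - A. The multiplicity of 0 as a Laplacian eigenvalue equals the number of connected components. The single zero eigenvalue shows the graph is connected. There is one zero in the spectrum, matching the 1 component.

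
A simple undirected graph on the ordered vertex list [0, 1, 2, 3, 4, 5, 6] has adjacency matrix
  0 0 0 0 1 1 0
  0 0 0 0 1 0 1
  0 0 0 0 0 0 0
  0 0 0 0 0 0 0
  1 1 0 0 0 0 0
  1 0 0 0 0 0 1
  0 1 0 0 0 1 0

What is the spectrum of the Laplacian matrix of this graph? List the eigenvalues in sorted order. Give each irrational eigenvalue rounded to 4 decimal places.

[0, 0, 0, 1.3820, 1.3820, 3.6180, 3.6180]

Reading degrees in the order [0, 1, 2, 3, 4, 5, 6] gives [2, 2, 0, 0, 2, 2, 2]; set D = diag(2, 2, 0, 0, 2, 2, 2) and form L = D - A. Since every row of L sums to 0, the all-ones vector is in the kernel and 0 is an eigenvalue. The 3 zero eigenvalues correspond to the 3 connected components. The eigenvalues sum to 10, which equals trace(L) = 2|E|.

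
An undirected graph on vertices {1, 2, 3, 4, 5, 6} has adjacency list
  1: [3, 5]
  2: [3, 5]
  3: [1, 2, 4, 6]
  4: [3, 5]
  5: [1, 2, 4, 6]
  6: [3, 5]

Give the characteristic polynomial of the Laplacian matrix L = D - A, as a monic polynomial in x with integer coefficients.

Reading degrees in the order [1, 2, 3, 4, 5, 6] gives [2, 2, 4, 2, 4, 2]; set D = diag(2, 2, 4, 2, 4, 2) and form L = D - A. L has integer entries, so p(x) = det(xI - L) has integer coefficients. Expanding the determinant yields x^6 - 16x^5 + 96x^4 - 272x^3 + 368x^2 - 192x. The constant term is 0 because L is singular (the all-ones vector lies in its kernel). There is one zero in the spectrum, matching the 1 component. The largest eigenvalue, 6, is at most the vertex count 6.

x^6 - 16x^5 + 96x^4 - 272x^3 + 368x^2 - 192x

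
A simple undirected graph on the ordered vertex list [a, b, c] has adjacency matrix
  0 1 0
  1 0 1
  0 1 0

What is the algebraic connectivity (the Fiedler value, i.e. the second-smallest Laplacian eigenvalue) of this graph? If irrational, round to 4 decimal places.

With the vertex order [a, b, c], the degrees are [1, 2, 1], giving D = diag(1, 2, 1) and L = D - A. The smallest Laplacian eigenvalue is always 0. The next one, lambda_2 = 1, measures how hard the graph is to disconnect: larger values mean better connectivity. There is one zero in the spectrum, matching the 1 component.

1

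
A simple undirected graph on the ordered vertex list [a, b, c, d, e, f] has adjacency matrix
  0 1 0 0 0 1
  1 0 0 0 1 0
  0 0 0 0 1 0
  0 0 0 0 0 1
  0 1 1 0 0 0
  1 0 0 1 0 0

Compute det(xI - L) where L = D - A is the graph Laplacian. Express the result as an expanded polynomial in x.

x^6 - 10x^5 + 36x^4 - 56x^3 + 35x^2 - 6x

With the vertex order [a, b, c, d, e, f], the degrees are [2, 2, 1, 1, 2, 2], giving D = diag(2, 2, 1, 1, 2, 2) and L = D - A. L has integer entries, so p(x) = det(xI - L) has integer coefficients. Expanding the determinant yields x^6 - 10x^5 + 36x^4 - 56x^3 + 35x^2 - 6x. The coefficient of x^5 equals -trace(L) = -10, matching the sum of degrees. The largest eigenvalue, 3.7321, is at most the vertex count 6.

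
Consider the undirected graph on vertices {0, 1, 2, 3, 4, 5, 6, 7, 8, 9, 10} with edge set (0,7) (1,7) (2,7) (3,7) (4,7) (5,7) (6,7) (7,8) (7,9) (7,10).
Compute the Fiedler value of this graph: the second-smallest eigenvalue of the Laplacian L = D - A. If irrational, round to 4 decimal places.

1

Reading degrees in the order [0, 1, 2, 3, 4, 5, 6, 7, 8, 9, 10] gives [1, 1, 1, 1, 1, 1, 1, 10, 1, 1, 1]; set D = diag(1, 1, 1, 1, 1, 1, 1, 10, 1, 1, 1) and form L = D - A. The sorted Laplacian eigenvalues are [0, 1, 1, 1, 1, 1, 1, 1, 1, 1, 11]; the algebraic connectivity is the second entry, 1.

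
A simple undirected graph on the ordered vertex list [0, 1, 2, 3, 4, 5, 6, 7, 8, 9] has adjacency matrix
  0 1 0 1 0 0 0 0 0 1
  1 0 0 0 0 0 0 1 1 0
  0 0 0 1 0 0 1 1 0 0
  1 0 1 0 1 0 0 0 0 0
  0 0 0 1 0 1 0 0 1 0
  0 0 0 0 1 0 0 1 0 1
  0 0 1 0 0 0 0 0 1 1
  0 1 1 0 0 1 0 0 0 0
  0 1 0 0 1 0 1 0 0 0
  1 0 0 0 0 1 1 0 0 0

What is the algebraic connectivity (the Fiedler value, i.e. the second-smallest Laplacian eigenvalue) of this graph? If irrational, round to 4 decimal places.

2

With the vertex order [0, 1, 2, 3, 4, 5, 6, 7, 8, 9], the degrees are [3, 3, 3, 3, 3, 3, 3, 3, 3, 3], giving D = diag(3, 3, 3, 3, 3, 3, 3, 3, 3, 3) and L = D - A. The smallest Laplacian eigenvalue is always 0. The next one, lambda_2 = 2, measures how hard the graph is to disconnect: larger values mean better connectivity. By the matrix-tree theorem the graph has (1/10) * product of the nonzero eigenvalues = 2000 spanning trees.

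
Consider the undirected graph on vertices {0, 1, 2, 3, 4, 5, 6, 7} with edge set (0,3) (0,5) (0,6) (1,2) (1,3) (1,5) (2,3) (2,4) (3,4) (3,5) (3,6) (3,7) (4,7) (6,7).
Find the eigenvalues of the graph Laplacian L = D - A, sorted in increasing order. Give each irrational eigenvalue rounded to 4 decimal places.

[0, 1.7530, 1.7530, 3.4450, 3.4450, 4.8019, 4.8019, 8]

With the vertex order [0, 1, 2, 3, 4, 5, 6, 7], the degrees are [3, 3, 3, 7, 3, 3, 3, 3], giving D = diag(3, 3, 3, 7, 3, 3, 3, 3) and L = D - A. Diagonalising L (or applying a numerical eigensolver to the 8x8 matrix) gives the spectrum above. The eigenvalues sum to 28, which equals trace(L) = 2|E|. There is one zero in the spectrum, matching the 1 component.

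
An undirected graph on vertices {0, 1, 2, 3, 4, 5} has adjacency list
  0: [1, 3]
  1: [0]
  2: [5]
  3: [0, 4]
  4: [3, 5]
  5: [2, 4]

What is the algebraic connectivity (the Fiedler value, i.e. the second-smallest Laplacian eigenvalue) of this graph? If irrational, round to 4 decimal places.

Each diagonal entry of L is the vertex degree and each off-diagonal entry is -1 where an edge is present, 0 otherwise; in the order [0, 1, 2, 3, 4, 5] the diagonal is [2, 1, 1, 2, 2, 2]. The smallest Laplacian eigenvalue is always 0. The next one, lambda_2 = 0.2679, measures how hard the graph is to disconnect: larger values mean better connectivity. There is one zero in the spectrum, matching the 1 component.

0.2679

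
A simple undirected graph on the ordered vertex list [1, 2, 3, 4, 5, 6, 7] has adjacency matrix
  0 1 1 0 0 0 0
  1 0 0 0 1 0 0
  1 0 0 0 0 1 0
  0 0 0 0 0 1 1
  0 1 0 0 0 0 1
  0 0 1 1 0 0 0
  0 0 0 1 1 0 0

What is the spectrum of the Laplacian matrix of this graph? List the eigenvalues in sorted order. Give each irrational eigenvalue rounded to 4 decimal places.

[0, 0.7530, 0.7530, 2.4450, 2.4450, 3.8019, 3.8019]

Reading degrees in the order [1, 2, 3, 4, 5, 6, 7] gives [2, 2, 2, 2, 2, 2, 2]; set D = diag(2, 2, 2, 2, 2, 2, 2) and form L = D - A. Since every row of L sums to 0, the all-ones vector is in the kernel and 0 is an eigenvalue. The single zero eigenvalue shows the graph is connected. There is one zero in the spectrum, matching the 1 component.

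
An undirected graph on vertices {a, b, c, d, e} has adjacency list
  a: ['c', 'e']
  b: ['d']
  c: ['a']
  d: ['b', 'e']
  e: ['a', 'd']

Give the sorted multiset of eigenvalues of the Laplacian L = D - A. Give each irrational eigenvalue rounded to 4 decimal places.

[0, 0.3820, 1.3820, 2.6180, 3.6180]

Each diagonal entry of L is the vertex degree and each off-diagonal entry is -1 where an edge is present, 0 otherwise; in the order [a, b, c, d, e] the diagonal is [2, 1, 1, 2, 2]. L is symmetric positive semidefinite, so every eigenvalue is real and nonnegative.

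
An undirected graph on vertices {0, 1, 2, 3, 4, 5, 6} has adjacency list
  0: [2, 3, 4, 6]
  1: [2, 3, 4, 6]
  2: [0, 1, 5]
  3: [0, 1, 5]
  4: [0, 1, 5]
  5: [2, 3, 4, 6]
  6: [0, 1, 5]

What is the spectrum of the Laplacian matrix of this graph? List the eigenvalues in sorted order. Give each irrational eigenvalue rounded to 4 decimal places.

[0, 3, 3, 3, 4, 4, 7]

Reading degrees in the order [0, 1, 2, 3, 4, 5, 6] gives [4, 4, 3, 3, 3, 4, 3]; set D = diag(4, 4, 3, 3, 3, 4, 3) and form L = D - A. Diagonalising L (or applying a numerical eigensolver to the 7x7 matrix) gives the spectrum above. The eigenvalues sum to 24, which equals trace(L) = 2|E|. By the matrix-tree theorem the graph has (1/7) * product of the nonzero eigenvalues = 432 spanning trees.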